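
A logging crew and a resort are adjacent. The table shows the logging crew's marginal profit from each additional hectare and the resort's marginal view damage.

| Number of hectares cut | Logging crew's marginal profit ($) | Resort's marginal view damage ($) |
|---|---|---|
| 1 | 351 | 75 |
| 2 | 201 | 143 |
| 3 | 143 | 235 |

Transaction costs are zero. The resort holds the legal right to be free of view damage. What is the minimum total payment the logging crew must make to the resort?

Efficient level: marginal profit ≥ marginal view damage through level 2, so k* = 2.
With the resort holding the right, the logging crew must at least compensate total damage at k*: 75 + 143 = 218.

$218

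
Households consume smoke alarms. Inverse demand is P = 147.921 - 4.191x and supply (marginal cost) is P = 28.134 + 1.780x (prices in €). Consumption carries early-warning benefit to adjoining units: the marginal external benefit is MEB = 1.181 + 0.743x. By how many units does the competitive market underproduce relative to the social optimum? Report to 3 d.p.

3.077 units

Market equilibrium (private): 28.134 + 1.780x = 147.921 - 4.191x → x_m = 20.0615.
Social marginal benefit = demand + MEB = 149.102 - 3.448x.
Set SMB = MC: 149.102 - 3.448x = 28.134 + 1.780x → x* = 23.1385.
Gap = |20.0615 − 23.1385| = 3.0770.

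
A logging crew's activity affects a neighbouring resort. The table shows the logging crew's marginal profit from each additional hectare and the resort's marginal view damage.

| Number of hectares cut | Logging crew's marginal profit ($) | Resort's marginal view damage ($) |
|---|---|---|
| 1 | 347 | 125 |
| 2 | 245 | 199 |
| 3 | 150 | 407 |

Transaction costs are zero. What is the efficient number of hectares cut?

2

Bargaining reaches the level where marginal profit last exceeds marginal view damage.
That holds through level 2 (245 ≥ 199) but not at 3 (150 < 407).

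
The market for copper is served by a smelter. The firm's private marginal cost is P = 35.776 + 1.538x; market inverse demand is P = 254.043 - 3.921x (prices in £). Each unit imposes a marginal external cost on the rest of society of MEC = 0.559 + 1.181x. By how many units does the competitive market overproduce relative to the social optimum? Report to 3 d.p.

7.196 units

Market equilibrium (private): 35.776 + 1.538x = 254.043 - 3.921x → x_m = 39.9830.
Social marginal cost = private MC + MEC = 36.335 + 2.719x.
Set SMC = demand: 36.335 + 2.719x = 254.043 - 3.921x → x* = 32.7873.
Gap = |39.9830 − 32.7873| = 7.1957.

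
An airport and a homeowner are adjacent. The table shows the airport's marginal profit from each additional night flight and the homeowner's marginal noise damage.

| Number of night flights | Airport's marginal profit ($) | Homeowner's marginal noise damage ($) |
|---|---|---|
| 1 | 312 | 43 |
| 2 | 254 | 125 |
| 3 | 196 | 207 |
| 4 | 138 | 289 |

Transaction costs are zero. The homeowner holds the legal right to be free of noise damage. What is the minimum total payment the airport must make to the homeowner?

Efficient level: marginal profit ≥ marginal noise damage through level 2, so k* = 2.
With the homeowner holding the right, the airport must at least compensate total damage at k*: 43 + 125 = 168.

$168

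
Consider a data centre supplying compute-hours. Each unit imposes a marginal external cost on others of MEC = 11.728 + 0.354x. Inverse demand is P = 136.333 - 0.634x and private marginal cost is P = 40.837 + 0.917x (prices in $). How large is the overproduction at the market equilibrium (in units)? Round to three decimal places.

Market equilibrium (private): 40.837 + 0.917x = 136.333 - 0.634x → x_m = 61.5706.
Social marginal cost = private MC + MEC = 52.565 + 1.271x.
Set SMC = demand: 52.565 + 1.271x = 136.333 - 0.634x → x* = 43.9727.
Gap = |61.5706 − 43.9727| = 17.5979.

17.598 units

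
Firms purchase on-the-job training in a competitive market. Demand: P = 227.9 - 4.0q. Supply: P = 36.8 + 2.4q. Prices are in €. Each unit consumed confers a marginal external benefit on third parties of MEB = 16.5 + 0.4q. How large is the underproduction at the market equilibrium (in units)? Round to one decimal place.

4.7 units

Market equilibrium (private): 36.8 + 2.4q = 227.9 - 4.0q → q_m = 29.8594.
Social marginal benefit = demand + MEB = 244.4 - 3.6q.
Set SMB = MC: 244.4 - 3.6q = 36.8 + 2.4q → q* = 34.6000.
Gap = |29.8594 − 34.6000| = 4.7406.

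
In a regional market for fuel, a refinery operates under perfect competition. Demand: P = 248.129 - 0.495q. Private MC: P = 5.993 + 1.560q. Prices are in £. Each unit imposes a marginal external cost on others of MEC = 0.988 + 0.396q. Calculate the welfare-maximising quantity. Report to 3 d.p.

Social marginal cost = private MC + MEC = 6.981 + 1.956q.
Set SMC = demand: 6.981 + 1.956q = 248.129 - 0.495q → q* = 98.3876.

q* = 98.388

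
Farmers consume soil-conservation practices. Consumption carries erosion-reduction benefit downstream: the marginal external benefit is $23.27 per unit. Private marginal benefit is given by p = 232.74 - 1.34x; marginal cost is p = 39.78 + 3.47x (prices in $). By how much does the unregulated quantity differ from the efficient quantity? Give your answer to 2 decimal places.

Market equilibrium (private): 39.78 + 3.47x = 232.74 - 1.34x → x_m = 40.1164.
Social marginal benefit = demand + MEB = 256.01 - 1.34x.
Set SMB = MC: 256.01 - 1.34x = 39.78 + 3.47x → x* = 44.9543.
Gap = |40.1164 − 44.9543| = 4.8379.

4.84 units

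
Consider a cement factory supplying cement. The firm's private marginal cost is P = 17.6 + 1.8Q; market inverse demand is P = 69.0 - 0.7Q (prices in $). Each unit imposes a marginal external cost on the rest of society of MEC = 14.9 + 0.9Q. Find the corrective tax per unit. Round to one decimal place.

Social marginal cost = private MC + MEC = 32.5 + 2.7Q.
Set SMC = demand: 32.5 + 2.7Q = 69.0 - 0.7Q → Q* = 10.7353.
The Pigouvian tax equals MEC at Q*: 14.9 + 0.9×10.7353 = 24.5618.

tax = $24.6 per unit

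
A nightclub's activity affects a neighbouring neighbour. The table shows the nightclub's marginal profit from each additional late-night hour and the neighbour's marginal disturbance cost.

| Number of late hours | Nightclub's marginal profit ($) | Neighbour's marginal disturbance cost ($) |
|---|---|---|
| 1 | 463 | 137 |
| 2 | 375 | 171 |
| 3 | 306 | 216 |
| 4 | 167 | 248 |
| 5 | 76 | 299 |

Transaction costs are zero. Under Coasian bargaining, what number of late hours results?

3

Bargaining reaches the level where marginal profit last exceeds marginal disturbance cost.
That holds through level 3 (306 ≥ 216) but not at 4 (167 < 248).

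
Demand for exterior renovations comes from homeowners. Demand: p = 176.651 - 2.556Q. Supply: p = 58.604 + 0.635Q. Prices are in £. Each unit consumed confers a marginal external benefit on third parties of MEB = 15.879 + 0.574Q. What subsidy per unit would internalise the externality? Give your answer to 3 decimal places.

subsidy = £45.254 per unit

Social marginal benefit = demand + MEB = 192.530 - 1.982Q.
Set SMB = MC: 192.530 - 1.982Q = 58.604 + 0.635Q → Q* = 51.1754.
The Pigouvian subsidy equals MEB at Q*: 15.879 + 0.574×51.1754 = 45.2537.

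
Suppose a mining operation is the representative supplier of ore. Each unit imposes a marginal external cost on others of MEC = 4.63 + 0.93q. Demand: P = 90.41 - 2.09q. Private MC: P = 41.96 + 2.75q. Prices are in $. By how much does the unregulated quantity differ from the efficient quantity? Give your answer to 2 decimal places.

Market equilibrium (private): 41.96 + 2.75q = 90.41 - 2.09q → q_m = 10.0103.
Social marginal cost = private MC + MEC = 46.59 + 3.68q.
Set SMC = demand: 46.59 + 3.68q = 90.41 - 2.09q → q* = 7.5945.
Gap = |10.0103 − 7.5945| = 2.4158.

2.42 units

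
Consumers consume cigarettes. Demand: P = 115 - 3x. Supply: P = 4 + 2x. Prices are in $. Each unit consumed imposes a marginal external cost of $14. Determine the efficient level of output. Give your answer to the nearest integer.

Social marginal benefit = demand − MEC = 101 - 3x.
Set SMB = MC: 101 - 3x = 4 + 2x → x* = 19.4000.

x* = 19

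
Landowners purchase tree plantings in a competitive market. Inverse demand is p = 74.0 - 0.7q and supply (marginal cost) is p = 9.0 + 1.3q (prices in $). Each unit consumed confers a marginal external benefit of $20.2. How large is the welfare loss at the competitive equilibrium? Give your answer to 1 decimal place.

DWL = $102.0

Market equilibrium (private): 9.0 + 1.3q = 74.0 - 0.7q → q_m = 32.5000.
Social marginal benefit = demand + MEB = 94.2 - 0.7q.
Set SMB = MC: 94.2 - 0.7q = 9.0 + 1.3q → q* = 42.6000.
Between q* and q_m the wedge SMB − MC runs linearly from 0 to MEB(q_m), so the loss is a triangle.
DWL = ½ × 10.1000 × 20.2000 = 102.0100.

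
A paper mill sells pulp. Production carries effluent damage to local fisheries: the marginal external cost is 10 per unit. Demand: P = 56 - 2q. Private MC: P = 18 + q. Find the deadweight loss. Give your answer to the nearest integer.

DWL = 17

Market equilibrium (private): 18 + q = 56 - 2q → q_m = 12.6667.
Social marginal cost = private MC + MEC = 28 + q.
Set SMC = demand: 28 + q = 56 - 2q → q* = 9.3333.
Height of the DWL triangle at q_m is SMC(q_m) − demand(q_m) = MEC(q_m) = 10.0000.
DWL = ½ × 3.3334 × 10.0000 = 16.6670.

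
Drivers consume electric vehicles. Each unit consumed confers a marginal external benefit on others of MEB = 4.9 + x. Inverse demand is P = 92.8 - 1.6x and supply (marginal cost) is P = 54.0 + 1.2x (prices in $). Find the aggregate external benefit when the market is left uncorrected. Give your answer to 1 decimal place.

Market equilibrium (private): 54.0 + 1.2x = 92.8 - 1.6x → x_m = 13.8571.
Total external benefit = ∫₀^{x_m} (4.9 + 1.0x) dx = 4.9×13.8571 + ½×1.0×13.8571² = 163.9094.

$163.9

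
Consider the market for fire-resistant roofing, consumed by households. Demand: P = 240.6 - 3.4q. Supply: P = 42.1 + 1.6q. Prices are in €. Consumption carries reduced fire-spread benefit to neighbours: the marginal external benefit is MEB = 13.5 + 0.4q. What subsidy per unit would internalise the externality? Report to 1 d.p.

subsidy = €31.9 per unit

Social marginal benefit = demand + MEB = 254.1 - 3.0q.
Set SMB = MC: 254.1 - 3.0q = 42.1 + 1.6q → q* = 46.0870.
The Pigouvian subsidy equals MEB at q*: 13.5 + 0.4×46.0870 = 31.9348.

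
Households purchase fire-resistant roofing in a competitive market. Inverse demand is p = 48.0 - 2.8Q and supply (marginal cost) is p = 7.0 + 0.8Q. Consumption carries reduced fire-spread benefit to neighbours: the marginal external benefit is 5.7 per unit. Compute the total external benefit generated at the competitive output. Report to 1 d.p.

64.9

Market equilibrium (private): 7.0 + 0.8Q = 48.0 - 2.8Q → Q_m = 11.3889.
Total external benefit = MEB × Q_m = 5.7 × 11.3889 = 64.9167.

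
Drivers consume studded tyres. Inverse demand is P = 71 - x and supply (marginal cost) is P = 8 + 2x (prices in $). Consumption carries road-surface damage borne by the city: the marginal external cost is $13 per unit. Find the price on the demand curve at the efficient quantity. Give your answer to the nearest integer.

P = $54

Social marginal benefit = demand − MEC = 58 - x.
Set SMB = MC: 58 - x = 8 + 2x → x* = 16.6667.
Consumer price on the demand curve at x*: 71 − 1×16.6667 = 54.3333.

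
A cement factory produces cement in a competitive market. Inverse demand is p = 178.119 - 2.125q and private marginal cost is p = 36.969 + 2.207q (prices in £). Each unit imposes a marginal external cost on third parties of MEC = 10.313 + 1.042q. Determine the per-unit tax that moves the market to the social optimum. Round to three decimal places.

Social marginal cost = private MC + MEC = 47.282 + 3.249q.
Set SMC = demand: 47.282 + 3.249q = 178.119 - 2.125q → q* = 24.3463.
The Pigouvian tax equals MEC at q*: 10.313 + 1.042×24.3463 = 35.6818.

tax = £35.682 per unit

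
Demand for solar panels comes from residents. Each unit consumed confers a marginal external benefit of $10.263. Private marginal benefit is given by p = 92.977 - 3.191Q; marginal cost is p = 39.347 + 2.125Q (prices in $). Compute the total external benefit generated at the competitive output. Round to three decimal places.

$103.537

Market equilibrium (private): 39.347 + 2.125Q = 92.977 - 3.191Q → Q_m = 10.0884.
Total external benefit = MEB × Q_m = 10.263 × 10.0884 = 103.5372.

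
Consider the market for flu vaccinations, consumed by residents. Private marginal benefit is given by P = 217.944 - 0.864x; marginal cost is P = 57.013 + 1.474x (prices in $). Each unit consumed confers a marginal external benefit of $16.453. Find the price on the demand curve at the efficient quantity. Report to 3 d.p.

Social marginal benefit = demand + MEB = 234.397 - 0.864x.
Set SMB = MC: 234.397 - 0.864x = 57.013 + 1.474x → x* = 75.8700.
Consumer price on the demand curve at x*: 217.944 − 0.864×75.8700 = 152.3923.

P = $152.392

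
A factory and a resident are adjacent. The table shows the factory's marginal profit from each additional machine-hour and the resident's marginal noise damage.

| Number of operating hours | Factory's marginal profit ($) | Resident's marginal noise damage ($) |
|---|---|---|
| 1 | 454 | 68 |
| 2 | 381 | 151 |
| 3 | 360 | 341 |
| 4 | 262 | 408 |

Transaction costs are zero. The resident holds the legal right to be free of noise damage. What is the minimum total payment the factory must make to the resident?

$560

Efficient level: marginal profit ≥ marginal noise damage through level 3, so k* = 3.
With the resident holding the right, the factory must at least compensate total damage at k*: 68 + 151 + 341 = 560.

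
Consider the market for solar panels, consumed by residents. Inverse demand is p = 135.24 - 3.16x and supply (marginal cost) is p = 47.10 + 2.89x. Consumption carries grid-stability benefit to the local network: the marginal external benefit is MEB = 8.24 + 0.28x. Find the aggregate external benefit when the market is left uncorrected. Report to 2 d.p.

Market equilibrium (private): 47.10 + 2.89x = 135.24 - 3.16x → x_m = 14.5686.
Total external benefit = ∫₀^{x_m} (8.24 + 0.28x) dx = 8.24×14.5686 + ½×0.28×14.5686² = 149.7594.

149.76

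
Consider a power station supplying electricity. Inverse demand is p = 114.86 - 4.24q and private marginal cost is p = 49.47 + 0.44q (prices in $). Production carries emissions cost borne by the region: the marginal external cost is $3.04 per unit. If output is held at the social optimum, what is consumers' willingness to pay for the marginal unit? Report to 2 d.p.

P = $58.37

Social marginal cost = private MC + MEC = 52.51 + 0.44q.
Set SMC = demand: 52.51 + 0.44q = 114.86 - 4.24q → q* = 13.3226.
Consumer price on the demand curve at q*: 114.86 − 4.24×13.3226 = 58.3722.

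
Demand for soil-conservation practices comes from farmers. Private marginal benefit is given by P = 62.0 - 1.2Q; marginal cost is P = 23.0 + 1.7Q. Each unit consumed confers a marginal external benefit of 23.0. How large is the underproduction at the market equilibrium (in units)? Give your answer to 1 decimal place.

7.9 units

Market equilibrium (private): 23.0 + 1.7Q = 62.0 - 1.2Q → Q_m = 13.4483.
Social marginal benefit = demand + MEB = 85.0 - 1.2Q.
Set SMB = MC: 85.0 - 1.2Q = 23.0 + 1.7Q → Q* = 21.3793.
Gap = |13.4483 − 21.3793| = 7.9310.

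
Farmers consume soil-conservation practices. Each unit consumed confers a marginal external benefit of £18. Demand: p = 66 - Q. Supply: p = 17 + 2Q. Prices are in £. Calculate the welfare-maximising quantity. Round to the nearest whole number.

Q* = 22

Social marginal benefit = demand + MEB = 84 - Q.
Set SMB = MC: 84 - Q = 17 + 2Q → Q* = 22.3333.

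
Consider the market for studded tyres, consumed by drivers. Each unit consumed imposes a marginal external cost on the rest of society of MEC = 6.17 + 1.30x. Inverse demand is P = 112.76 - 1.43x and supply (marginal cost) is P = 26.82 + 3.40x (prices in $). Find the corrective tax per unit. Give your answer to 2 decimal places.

Social marginal benefit = demand − MEC = 106.59 - 2.73x.
Set SMB = MC: 106.59 - 2.73x = 26.82 + 3.40x → x* = 13.0131.
The Pigouvian tax equals MEC at x*: 6.17 + 1.30×13.0131 = 23.0870.

tax = $23.09 per unit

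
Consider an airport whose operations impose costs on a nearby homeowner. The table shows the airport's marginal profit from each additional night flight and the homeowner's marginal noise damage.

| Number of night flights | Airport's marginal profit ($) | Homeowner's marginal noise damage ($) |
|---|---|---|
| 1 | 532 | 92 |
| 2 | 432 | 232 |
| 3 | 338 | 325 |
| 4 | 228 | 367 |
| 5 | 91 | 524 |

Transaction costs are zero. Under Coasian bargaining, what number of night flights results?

3

Bargaining reaches the level where marginal profit last exceeds marginal noise damage.
That holds through level 3 (338 ≥ 325) but not at 4 (228 < 367).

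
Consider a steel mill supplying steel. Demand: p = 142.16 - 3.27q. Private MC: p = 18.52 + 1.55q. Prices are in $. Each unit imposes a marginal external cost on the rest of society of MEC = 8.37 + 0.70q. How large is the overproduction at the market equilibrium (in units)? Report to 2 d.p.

Market equilibrium (private): 18.52 + 1.55q = 142.16 - 3.27q → q_m = 25.6515.
Social marginal cost = private MC + MEC = 26.89 + 2.25q.
Set SMC = demand: 26.89 + 2.25q = 142.16 - 3.27q → q* = 20.8822.
Gap = |25.6515 − 20.8822| = 4.7693.

4.77 units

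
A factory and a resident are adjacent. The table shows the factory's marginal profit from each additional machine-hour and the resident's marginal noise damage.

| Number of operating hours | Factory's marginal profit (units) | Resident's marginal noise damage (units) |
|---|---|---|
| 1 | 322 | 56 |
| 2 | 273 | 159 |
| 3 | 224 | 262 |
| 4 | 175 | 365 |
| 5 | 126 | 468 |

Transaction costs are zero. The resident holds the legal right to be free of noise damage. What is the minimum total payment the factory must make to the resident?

Efficient level: marginal profit ≥ marginal noise damage through level 2, so k* = 2.
With the resident holding the right, the factory must at least compensate total damage at k*: 56 + 159 = 215.

215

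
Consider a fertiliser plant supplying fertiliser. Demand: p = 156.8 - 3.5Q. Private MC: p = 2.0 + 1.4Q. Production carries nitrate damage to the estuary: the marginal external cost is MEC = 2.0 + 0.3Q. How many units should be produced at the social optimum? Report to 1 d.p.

Social marginal cost = private MC + MEC = 4.0 + 1.7Q.
Set SMC = demand: 4.0 + 1.7Q = 156.8 - 3.5Q → Q* = 29.3846.

Q* = 29.4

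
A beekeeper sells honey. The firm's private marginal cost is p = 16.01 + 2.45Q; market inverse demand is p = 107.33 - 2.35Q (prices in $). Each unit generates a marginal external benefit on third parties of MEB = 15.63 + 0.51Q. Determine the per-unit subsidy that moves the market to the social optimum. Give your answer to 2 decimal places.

subsidy = $28.34 per unit

Social marginal cost = private MC − MEB = 0.38 + 1.94Q.
Set SMC = demand: 0.38 + 1.94Q = 107.33 - 2.35Q → Q* = 24.9301.
The Pigouvian subsidy equals MEB at Q*: 15.63 + 0.51×24.9301 = 28.3444.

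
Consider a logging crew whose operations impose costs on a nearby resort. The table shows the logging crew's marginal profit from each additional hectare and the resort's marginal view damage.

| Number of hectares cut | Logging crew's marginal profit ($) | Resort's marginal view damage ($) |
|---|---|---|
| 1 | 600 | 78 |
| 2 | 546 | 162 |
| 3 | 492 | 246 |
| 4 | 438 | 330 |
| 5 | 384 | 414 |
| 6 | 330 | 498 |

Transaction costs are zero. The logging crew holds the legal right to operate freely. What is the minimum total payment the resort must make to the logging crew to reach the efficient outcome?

$714

Left alone the logging crew would choose level 6 (marginal profit stays positive).
Efficient level: k* = 4 (marginal profit ≥ marginal view damage through 4).
The resort must at least cover the logging crew's forgone profit from cutting 6→4: 384 + 330 = 714.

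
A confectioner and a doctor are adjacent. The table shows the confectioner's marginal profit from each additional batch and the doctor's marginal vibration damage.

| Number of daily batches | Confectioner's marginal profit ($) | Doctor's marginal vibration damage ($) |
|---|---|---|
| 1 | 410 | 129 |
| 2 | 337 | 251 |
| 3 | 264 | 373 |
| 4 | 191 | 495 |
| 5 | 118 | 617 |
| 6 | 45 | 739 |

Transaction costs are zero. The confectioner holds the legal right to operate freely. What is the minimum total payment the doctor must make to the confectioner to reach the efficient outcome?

Left alone the confectioner would choose level 6 (marginal profit stays positive).
Efficient level: k* = 2 (marginal profit ≥ marginal vibration damage through 2).
The doctor must at least cover the confectioner's forgone profit from cutting 6→2: 264 + 191 + 118 + 45 = 618.

$618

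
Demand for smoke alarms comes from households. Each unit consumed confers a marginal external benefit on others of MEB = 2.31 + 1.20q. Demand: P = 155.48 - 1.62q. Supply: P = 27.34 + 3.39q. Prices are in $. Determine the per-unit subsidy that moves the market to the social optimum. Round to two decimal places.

Social marginal benefit = demand + MEB = 157.79 - 0.42q.
Set SMB = MC: 157.79 - 0.42q = 27.34 + 3.39q → q* = 34.2388.
The Pigouvian subsidy equals MEB at q*: 2.31 + 1.20×34.2388 = 43.3966.

subsidy = $43.40 per unit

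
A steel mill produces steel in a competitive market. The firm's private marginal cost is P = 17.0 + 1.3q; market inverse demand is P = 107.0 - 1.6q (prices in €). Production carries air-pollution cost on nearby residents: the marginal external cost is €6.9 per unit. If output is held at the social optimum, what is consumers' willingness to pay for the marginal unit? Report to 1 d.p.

P = €61.2

Social marginal cost = private MC + MEC = 23.9 + 1.3q.
Set SMC = demand: 23.9 + 1.3q = 107.0 - 1.6q → q* = 28.6552.
Consumer price on the demand curve at q*: 107.0 − 1.6×28.6552 = 61.1517.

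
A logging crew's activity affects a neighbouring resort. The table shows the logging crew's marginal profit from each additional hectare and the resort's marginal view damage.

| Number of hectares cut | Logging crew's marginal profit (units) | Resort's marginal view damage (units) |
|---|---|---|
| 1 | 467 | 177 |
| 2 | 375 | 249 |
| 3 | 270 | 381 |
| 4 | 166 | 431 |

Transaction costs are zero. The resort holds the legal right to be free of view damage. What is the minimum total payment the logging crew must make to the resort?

Efficient level: marginal profit ≥ marginal view damage through level 2, so k* = 2.
With the resort holding the right, the logging crew must at least compensate total damage at k*: 177 + 249 = 426.

426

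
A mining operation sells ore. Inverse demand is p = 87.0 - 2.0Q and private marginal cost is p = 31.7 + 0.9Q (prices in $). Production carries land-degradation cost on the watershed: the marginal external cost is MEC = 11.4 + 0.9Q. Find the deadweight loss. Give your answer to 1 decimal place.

DWL = $107.3

Market equilibrium (private): 31.7 + 0.9Q = 87.0 - 2.0Q → Q_m = 19.0690.
Social marginal cost = private MC + MEC = 43.1 + 1.8Q.
Set SMC = demand: 43.1 + 1.8Q = 87.0 - 2.0Q → Q* = 11.5526.
The loss is the area between SMC and demand from Q* to Q_m; with linear curves that's a triangle of height MEC(Q_m).
DWL = ½ × 7.5164 × 28.5621 = 107.3421.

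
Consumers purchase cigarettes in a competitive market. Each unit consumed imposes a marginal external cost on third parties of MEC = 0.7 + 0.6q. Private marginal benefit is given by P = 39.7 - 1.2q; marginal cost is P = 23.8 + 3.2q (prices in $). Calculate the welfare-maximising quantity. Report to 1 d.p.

q* = 3.0

Social marginal benefit = demand − MEC = 39.0 - 1.8q.
Set SMB = MC: 39.0 - 1.8q = 23.8 + 3.2q → q* = 3.0400.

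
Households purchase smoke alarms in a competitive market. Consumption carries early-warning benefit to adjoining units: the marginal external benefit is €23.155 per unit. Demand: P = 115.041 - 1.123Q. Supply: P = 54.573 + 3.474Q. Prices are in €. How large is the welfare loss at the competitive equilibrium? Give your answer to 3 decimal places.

Market equilibrium (private): 54.573 + 3.474Q = 115.041 - 1.123Q → Q_m = 13.1538.
Social marginal benefit = demand + MEB = 138.196 - 1.123Q.
Set SMB = MC: 138.196 - 1.123Q = 54.573 + 3.474Q → Q* = 18.1908.
The loss is the area between SMB and MC from Q* to Q_m; with linear curves that's a triangle of height MEB(Q_m).
DWL = ½ × 5.0370 × 23.1550 = 58.3159.

DWL = €58.316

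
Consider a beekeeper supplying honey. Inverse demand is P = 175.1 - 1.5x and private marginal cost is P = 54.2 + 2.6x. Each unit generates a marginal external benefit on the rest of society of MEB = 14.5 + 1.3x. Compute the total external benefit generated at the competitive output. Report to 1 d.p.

992.8

Market equilibrium (private): 54.2 + 2.6x = 175.1 - 1.5x → x_m = 29.4878.
Total external benefit = ∫₀^{x_m} (14.5 + 1.3x) dx = 14.5×29.4878 + ½×1.3×29.4878² = 992.7678.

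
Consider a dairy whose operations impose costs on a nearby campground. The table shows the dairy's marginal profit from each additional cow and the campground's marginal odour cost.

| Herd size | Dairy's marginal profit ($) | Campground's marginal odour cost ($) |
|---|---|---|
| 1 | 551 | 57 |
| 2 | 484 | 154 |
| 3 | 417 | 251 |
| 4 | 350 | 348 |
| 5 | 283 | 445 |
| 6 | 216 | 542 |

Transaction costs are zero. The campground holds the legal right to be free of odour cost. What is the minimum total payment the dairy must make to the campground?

$810

Efficient level: marginal profit ≥ marginal odour cost through level 4, so k* = 4.
With the campground holding the right, the dairy must at least compensate total damage at k*: 57 + 154 + 251 + 348 = 810.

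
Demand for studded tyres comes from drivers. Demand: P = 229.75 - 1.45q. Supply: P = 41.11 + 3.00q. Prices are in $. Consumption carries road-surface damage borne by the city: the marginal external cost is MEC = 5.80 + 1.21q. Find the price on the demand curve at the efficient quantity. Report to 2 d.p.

Social marginal benefit = demand − MEC = 223.95 - 2.66q.
Set SMB = MC: 223.95 - 2.66q = 41.11 + 3.00q → q* = 32.3039.
Consumer price on the demand curve at q*: 229.75 − 1.45×32.3039 = 182.9093.

P = $182.91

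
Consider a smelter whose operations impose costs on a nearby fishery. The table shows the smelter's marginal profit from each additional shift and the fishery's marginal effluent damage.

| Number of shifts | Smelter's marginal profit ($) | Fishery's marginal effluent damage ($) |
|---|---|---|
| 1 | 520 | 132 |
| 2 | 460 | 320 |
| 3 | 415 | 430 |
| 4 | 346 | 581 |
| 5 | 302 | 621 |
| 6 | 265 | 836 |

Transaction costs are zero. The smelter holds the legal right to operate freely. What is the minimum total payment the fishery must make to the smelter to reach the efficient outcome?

$1328

Left alone the smelter would choose level 6 (marginal profit stays positive).
Efficient level: k* = 2 (marginal profit ≥ marginal effluent damage through 2).
The fishery must at least cover the smelter's forgone profit from cutting 6→2: 415 + 346 + 302 + 265 = 1328.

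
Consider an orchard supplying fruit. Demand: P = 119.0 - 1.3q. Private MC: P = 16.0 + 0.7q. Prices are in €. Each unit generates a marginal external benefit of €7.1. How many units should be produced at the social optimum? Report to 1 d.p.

q* = 55.1

Social marginal cost = private MC − MEB = 8.9 + 0.7q.
Set SMC = demand: 8.9 + 0.7q = 119.0 - 1.3q → q* = 55.0500.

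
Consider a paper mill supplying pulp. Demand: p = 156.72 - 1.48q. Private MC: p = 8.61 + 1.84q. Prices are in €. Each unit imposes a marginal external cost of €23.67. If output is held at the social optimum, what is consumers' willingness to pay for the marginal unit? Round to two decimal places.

Social marginal cost = private MC + MEC = 32.28 + 1.84q.
Set SMC = demand: 32.28 + 1.84q = 156.72 - 1.48q → q* = 37.4819.
Consumer price on the demand curve at q*: 156.72 − 1.48×37.4819 = 101.2468.

P = €101.25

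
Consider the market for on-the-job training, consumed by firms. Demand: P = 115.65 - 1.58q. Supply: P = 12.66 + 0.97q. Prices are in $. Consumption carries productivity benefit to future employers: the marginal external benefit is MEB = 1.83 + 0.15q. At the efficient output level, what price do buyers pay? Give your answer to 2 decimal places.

P = $46.64

Social marginal benefit = demand + MEB = 117.48 - 1.43q.
Set SMB = MC: 117.48 - 1.43q = 12.66 + 0.97q → q* = 43.6750.
Consumer price on the demand curve at q*: 115.65 − 1.58×43.6750 = 46.6435.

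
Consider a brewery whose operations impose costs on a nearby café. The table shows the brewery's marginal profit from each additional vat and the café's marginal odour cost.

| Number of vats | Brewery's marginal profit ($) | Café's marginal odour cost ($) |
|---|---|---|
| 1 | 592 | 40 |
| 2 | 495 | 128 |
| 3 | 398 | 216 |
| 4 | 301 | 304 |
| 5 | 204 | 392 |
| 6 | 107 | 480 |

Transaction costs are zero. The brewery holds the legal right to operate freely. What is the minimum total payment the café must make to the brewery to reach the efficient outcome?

Left alone the brewery would choose level 6 (marginal profit stays positive).
Efficient level: k* = 3 (marginal profit ≥ marginal odour cost through 3).
The café must at least cover the brewery's forgone profit from cutting 6→3: 301 + 204 + 107 = 612.

$612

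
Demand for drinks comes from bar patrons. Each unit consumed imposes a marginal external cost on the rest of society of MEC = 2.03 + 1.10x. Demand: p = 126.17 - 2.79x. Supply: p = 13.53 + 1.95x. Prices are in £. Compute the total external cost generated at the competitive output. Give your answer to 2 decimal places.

£358.83

Market equilibrium (private): 13.53 + 1.95x = 126.17 - 2.79x → x_m = 23.7637.
Total external cost = ∫₀^{x_m} (2.03 + 1.10x) dx = 2.03×23.7637 + ½×1.10×23.7637² = 358.8327.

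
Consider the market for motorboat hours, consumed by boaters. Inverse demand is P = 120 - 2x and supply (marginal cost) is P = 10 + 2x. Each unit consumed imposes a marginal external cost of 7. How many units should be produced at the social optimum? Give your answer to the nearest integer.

x* = 26

Social marginal benefit = demand − MEC = 113 - 2x.
Set SMB = MC: 113 - 2x = 10 + 2x → x* = 25.7500.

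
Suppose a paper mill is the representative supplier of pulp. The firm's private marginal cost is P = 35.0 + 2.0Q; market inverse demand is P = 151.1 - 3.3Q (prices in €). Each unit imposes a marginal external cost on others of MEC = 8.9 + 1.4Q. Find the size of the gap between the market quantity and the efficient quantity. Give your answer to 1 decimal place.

Market equilibrium (private): 35.0 + 2.0Q = 151.1 - 3.3Q → Q_m = 21.9057.
Social marginal cost = private MC + MEC = 43.9 + 3.4Q.
Set SMC = demand: 43.9 + 3.4Q = 151.1 - 3.3Q → Q* = 16.0000.
Gap = |21.9057 − 16.0000| = 5.9057.

5.9 units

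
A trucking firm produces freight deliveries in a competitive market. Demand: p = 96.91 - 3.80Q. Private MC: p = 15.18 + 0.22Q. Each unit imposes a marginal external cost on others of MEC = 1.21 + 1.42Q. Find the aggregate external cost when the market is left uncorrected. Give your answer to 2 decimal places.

318.07

Market equilibrium (private): 15.18 + 0.22Q = 96.91 - 3.80Q → Q_m = 20.3308.
Total external cost = ∫₀^{Q_m} (1.21 + 1.42Q) dQ = 1.21×20.3308 + ½×1.42×20.3308² = 318.0727.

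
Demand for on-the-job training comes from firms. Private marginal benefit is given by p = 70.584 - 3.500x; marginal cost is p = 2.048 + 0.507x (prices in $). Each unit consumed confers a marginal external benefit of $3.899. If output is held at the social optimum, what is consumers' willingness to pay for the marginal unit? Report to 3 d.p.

P = $7.314

Social marginal benefit = demand + MEB = 74.483 - 3.500x.
Set SMB = MC: 74.483 - 3.500x = 2.048 + 0.507x → x* = 18.0771.
Consumer price on the demand curve at x*: 70.584 − 3.500×18.0771 = 7.3142.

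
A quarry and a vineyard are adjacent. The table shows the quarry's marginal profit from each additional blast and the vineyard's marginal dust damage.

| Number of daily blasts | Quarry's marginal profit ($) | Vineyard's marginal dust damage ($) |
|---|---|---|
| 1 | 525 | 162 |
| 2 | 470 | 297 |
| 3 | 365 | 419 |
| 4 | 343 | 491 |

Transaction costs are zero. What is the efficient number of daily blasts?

2

Bargaining reaches the level where marginal profit last exceeds marginal dust damage.
That holds through level 2 (470 ≥ 297) but not at 3 (365 < 419).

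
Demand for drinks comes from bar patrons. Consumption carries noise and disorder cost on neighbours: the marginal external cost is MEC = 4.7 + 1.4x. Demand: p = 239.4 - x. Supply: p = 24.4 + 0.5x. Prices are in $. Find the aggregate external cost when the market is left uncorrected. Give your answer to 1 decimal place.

$15054.8

Market equilibrium (private): 24.4 + 0.5x = 239.4 - x → x_m = 143.3333.
Total external cost = ∫₀^{x_m} (4.7 + 1.4x) dx = 4.7×143.3333 + ½×1.4×143.3333² = 15054.7709.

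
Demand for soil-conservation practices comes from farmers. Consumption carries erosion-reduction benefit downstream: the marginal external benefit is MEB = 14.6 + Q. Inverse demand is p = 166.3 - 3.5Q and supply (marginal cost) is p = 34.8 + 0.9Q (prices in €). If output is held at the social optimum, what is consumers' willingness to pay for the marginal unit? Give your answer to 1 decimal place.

P = €15.9

Social marginal benefit = demand + MEB = 180.9 - 2.5Q.
Set SMB = MC: 180.9 - 2.5Q = 34.8 + 0.9Q → Q* = 42.9706.
Consumer price on the demand curve at Q*: 166.3 − 3.5×42.9706 = 15.9029.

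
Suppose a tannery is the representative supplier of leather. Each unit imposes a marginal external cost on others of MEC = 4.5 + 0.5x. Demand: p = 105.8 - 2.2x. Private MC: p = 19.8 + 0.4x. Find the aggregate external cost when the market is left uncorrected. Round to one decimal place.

Market equilibrium (private): 19.8 + 0.4x = 105.8 - 2.2x → x_m = 33.0769.
Total external cost = ∫₀^{x_m} (4.5 + 0.5x) dx = 4.5×33.0769 + ½×0.5×33.0769² = 422.3664.

422.4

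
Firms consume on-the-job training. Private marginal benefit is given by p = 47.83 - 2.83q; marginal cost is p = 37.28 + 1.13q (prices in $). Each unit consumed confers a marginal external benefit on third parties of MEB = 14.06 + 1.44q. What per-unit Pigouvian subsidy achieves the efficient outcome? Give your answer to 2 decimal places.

subsidy = $28.12 per unit

Social marginal benefit = demand + MEB = 61.89 - 1.39q.
Set SMB = MC: 61.89 - 1.39q = 37.28 + 1.13q → q* = 9.7659.
The Pigouvian subsidy equals MEB at q*: 14.06 + 1.44×9.7659 = 28.1229.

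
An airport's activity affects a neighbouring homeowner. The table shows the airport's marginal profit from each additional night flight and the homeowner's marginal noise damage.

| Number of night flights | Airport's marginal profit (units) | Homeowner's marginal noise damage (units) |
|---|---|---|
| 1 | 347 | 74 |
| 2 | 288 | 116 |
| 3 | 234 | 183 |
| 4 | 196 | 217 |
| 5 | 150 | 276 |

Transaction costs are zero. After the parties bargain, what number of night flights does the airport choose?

Bargaining reaches the level where marginal profit last exceeds marginal noise damage.
That holds through level 3 (234 ≥ 183) but not at 4 (196 < 217).

3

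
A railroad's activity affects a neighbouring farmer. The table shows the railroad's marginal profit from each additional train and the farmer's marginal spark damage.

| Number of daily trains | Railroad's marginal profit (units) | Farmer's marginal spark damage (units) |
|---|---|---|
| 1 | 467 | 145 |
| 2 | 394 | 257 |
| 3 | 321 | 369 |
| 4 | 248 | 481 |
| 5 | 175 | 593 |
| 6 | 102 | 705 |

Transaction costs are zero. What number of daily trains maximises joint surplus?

Bargaining reaches the level where marginal profit last exceeds marginal spark damage.
That holds through level 2 (394 ≥ 257) but not at 3 (321 < 369).

2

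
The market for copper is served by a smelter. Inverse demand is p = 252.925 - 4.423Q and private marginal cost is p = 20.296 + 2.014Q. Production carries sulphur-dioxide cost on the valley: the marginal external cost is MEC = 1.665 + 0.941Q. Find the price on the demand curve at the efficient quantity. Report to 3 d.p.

Social marginal cost = private MC + MEC = 21.961 + 2.955Q.
Set SMC = demand: 21.961 + 2.955Q = 252.925 - 4.423Q → Q* = 31.3044.
Consumer price on the demand curve at Q*: 252.925 − 4.423×31.3044 = 114.4656.

P = 114.466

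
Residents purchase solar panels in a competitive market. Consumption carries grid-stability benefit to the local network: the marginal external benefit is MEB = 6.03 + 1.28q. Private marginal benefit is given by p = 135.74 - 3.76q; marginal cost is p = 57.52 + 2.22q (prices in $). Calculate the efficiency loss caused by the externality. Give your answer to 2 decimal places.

Market equilibrium (private): 57.52 + 2.22q = 135.74 - 3.76q → q_m = 13.0803.
Social marginal benefit = demand + MEB = 141.77 - 2.48q.
Set SMB = MC: 141.77 - 2.48q = 57.52 + 2.22q → q* = 17.9255.
Between q* and q_m the wedge SMB − MC runs linearly from 0 to MEB(q_m), so the loss is a triangle.
DWL = ½ × 4.8452 × 22.7727 = 55.1691.

DWL = $55.17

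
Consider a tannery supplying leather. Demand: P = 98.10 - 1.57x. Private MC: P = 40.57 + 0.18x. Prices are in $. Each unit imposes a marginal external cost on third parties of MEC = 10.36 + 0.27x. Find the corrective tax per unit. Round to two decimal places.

tax = $16.66 per unit

Social marginal cost = private MC + MEC = 50.93 + 0.45x.
Set SMC = demand: 50.93 + 0.45x = 98.10 - 1.57x → x* = 23.3515.
The Pigouvian tax equals MEC at x*: 10.36 + 0.27×23.3515 = 16.6649.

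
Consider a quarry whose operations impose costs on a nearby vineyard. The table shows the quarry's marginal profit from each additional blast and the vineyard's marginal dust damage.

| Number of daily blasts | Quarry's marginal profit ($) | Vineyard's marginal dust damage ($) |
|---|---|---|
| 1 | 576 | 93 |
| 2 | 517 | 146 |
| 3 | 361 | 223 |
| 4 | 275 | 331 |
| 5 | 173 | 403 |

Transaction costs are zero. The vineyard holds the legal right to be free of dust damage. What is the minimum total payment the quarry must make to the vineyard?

$462

Efficient level: marginal profit ≥ marginal dust damage through level 3, so k* = 3.
With the vineyard holding the right, the quarry must at least compensate total damage at k*: 93 + 146 + 223 = 462.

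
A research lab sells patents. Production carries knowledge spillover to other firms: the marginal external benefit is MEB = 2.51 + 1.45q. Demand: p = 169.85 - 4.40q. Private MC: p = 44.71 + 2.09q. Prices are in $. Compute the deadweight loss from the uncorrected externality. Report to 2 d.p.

Market equilibrium (private): 44.71 + 2.09q = 169.85 - 4.40q → q_m = 19.2820.
Social marginal cost = private MC − MEB = 42.20 + 0.64q.
Set SMC = demand: 42.20 + 0.64q = 169.85 - 4.40q → q* = 25.3274.
Height of the DWL triangle at q_m is demand(q_m) − SMC(q_m) = MEB(q_m) = 30.4689.
DWL = ½ × 6.0454 × 30.4689 = 92.0983.

DWL = $92.10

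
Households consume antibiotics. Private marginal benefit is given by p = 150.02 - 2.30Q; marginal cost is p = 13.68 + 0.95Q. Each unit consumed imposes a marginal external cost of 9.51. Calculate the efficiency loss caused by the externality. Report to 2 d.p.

Market equilibrium (private): 13.68 + 0.95Q = 150.02 - 2.30Q → Q_m = 41.9508.
Social marginal benefit = demand − MEC = 140.51 - 2.30Q.
Set SMB = MC: 140.51 - 2.30Q = 13.68 + 0.95Q → Q* = 39.0246.
Between Q* and Q_m the wedge MC − SMB runs linearly from 0 to MEC(Q_m), so the loss is a triangle.
DWL = ½ × 2.9262 × 9.5100 = 13.9141.

DWL = 13.91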